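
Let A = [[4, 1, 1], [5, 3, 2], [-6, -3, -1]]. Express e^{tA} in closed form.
e^{tA} = [[(3*t^2 + 4*t + 2)*e^{2*t}/2, t*e^{2*t}, t*(t + 2)*e^{2*t}/2], [t*(3*t + 10)*e^{2*t}/2, (t + 1)*e^{2*t}, t*(t + 4)*e^{2*t}/2], [3*t*(-3*t - 4)*e^{2*t}/2, -3*t*e^{2*t}, (-3*t^2 - 6*t + 2)*e^{2*t}/2]]

A has Jordan form J = [[2, 1, 0], [0, 2, 1], [0, 0, 2]] with A = PJP^{-1}, so e^{tA} = P e^{tJ} P^{-1}.

For a Jordan block J_k(λ), e^{tJ_k(λ)} = e^{λt} · (I + tN + t^2 N^2/2! + ... + t^{k-1} N^{k-1}/(k-1)!) where N is the nilpotent superdiagonal part.

Assembling the blocks and conjugating back gives the entries of e^{tA} as shown above.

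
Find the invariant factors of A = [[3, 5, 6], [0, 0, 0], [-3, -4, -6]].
x^2(x + 3)

The Jordan structure of A has elementary divisors (x + 3), x^2. Arranging the block sizes at each eigenvalue in decreasing order and taking row products gives the invariant factors.

Invariant factors (smallest first, each dividing the next): x^2(x + 3).

Check: the last factor x^2(x + 3) is the minimal polynomial, and the product x^2(x + 3) is the characteristic polynomial.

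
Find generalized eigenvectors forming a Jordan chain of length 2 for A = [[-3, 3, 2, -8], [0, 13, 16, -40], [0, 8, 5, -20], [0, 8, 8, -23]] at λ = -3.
We seek v_1 ∈ ker((A + 3I)^2) \ ker(A + 3I), then set v_{i+1} = (A + 3I) v_i.

One such chain is v_1 = [[1, 1, -1, 0]]^T, v_2 = [[1, 0, 0, 0]]^T. Check: (A + 3I) v_2 = [[0, 0, 0, 0]]^T = 0.

v_1 = [[1, 1, -1, 0]]^T, v_2 = [[1, 0, 0, 0]]^T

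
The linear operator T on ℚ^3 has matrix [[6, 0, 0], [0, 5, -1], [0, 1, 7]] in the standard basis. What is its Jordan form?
The characteristic polynomial is det(xI - A) = (x - 6)^3, so the eigenvalues are 6 (algebraic multiplicity 3).

For λ = 6: rank(A - 6I) = 1, rank((A - 6I)^2) = 0. The eigenspace has dimension 3 - 1 = 2, so there are 2 Jordan blocks; the rank sequence gives block sizes [2, 1].

Assembling the blocks gives the Jordan form J above.

J = [[6, 1, 0], [0, 6, 0], [0, 0, 6]]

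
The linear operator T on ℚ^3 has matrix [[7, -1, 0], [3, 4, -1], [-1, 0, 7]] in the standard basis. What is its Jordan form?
J = [[6, 1, 0], [0, 6, 1], [0, 0, 6]]

The characteristic polynomial is det(xI - A) = (x - 6)^3, so the eigenvalues are 6 (algebraic multiplicity 3).

For λ = 6: rank(A - 6I) = 2, rank((A - 6I)^2) = 1, rank((A - 6I)^3) = 0. The eigenspace has dimension 3 - 2 = 1, so there is 1 Jordan block; the rank sequence gives block sizes [3].

Assembling the blocks gives the Jordan form J above.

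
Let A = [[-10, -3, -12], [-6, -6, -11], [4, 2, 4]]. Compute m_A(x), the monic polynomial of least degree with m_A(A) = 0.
The characteristic polynomial factors as (x + 4)^3. The minimal polynomial is ∏(x - λ)^{k_λ} where k_λ is the size of the largest Jordan block at λ.

For λ = -4: rank(A + 4I) = 2, and the largest Jordan block has size 3 (the smallest k with rank((A + 4I)^k) = rank((A + 4I)^(k+1))).

So m_A(x) = (x + 4)^3.

m_A(x) = (x + 4)^3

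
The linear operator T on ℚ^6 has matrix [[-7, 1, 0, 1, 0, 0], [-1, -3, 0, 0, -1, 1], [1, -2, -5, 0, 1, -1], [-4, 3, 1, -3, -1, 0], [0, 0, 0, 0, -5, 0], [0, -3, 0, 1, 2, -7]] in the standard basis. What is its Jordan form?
The characteristic polynomial is det(xI - A) = (x + 5)^6, so the eigenvalues are -5 (algebraic multiplicity 6).

For λ = -5: rank(A + 5I) = 3, rank((A + 5I)^2) = 1, rank((A + 5I)^3) = 0. The eigenspace has dimension 6 - 3 = 3, so there are 3 Jordan blocks; the rank sequence gives block sizes [3, 2, 1].

Assembling the blocks gives the Jordan form J above.

J = [[-5, 1, 0, 0, 0, 0], [0, -5, 1, 0, 0, 0], [0, 0, -5, 0, 0, 0], [0, 0, 0, -5, 1, 0], [0, 0, 0, 0, -5, 0], [0, 0, 0, 0, 0, -5]]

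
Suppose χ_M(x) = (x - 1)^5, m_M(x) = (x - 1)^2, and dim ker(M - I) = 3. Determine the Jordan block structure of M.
λ = 1: algebraic multiplicity 5 (exponent in χ_M), largest block size 2 (exponent in m_M), 3 blocks (geometric multiplicity). These force block sizes [2, 2, 1].

Jordan blocks: (1, 2), (1, 2), (1, 1)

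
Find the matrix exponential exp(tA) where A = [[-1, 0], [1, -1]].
e^{tA} = [[e^{-t}, 0], [t*e^{-t}, e^{-t}]]

A has Jordan form J = [[-1, 1], [0, -1]] with A = PJP^{-1}, so e^{tA} = P e^{tJ} P^{-1}.

For a Jordan block J_k(λ), e^{tJ_k(λ)} = e^{λt} · (I + tN + t^2 N^2/2! + ... + t^{k-1} N^{k-1}/(k-1)!) where N is the nilpotent superdiagonal part.

Assembling the blocks and conjugating back gives the entries of e^{tA} as shown above.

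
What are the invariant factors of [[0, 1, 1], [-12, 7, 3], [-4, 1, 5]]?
x - 4, (x - 4)^2

The Jordan structure of A has elementary divisors (x - 4)^2, (x - 4). Arranging the block sizes at each eigenvalue in decreasing order and taking row products gives the invariant factors.

Invariant factors (smallest first, each dividing the next): x - 4, (x - 4)^2.

Check: the last factor (x - 4)^2 is the minimal polynomial, and the product (x - 4)^3 is the characteristic polynomial.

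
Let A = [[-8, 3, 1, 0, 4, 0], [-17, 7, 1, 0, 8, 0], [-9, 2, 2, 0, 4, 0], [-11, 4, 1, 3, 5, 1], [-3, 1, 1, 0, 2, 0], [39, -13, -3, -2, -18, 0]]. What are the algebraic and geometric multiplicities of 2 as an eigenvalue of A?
algebraic multiplicity 2, geometric multiplicity 2

The characteristic polynomial is x^2(x - 2)^2(x - 1)^2, so the factor x - 2 appears with exponent 2: the algebraic multiplicity is 2.

rank(A - 2I) = 4, so the eigenspace has dimension 6 - 4 = 2: the geometric multiplicity is 2.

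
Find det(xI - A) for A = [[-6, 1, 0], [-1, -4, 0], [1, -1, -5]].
xI - A = [[x + 6, -1, 0], [1, x + 4, 0], [-1, 1, x + 5]].

Expanding det(xI - A) along the first row:
det(xI - A) = + (x + 6)·det([[x + 4, 0], [1, x + 5]]) - (-1)·det([[1, 0], [-1, x + 5]]) + (0)·det([[1, x + 4], [-1, 1]]).

Evaluating gives χ_A(x) = x^3 + 15x^2 + 75x + 125 = (x + 5)^3.

χ_A(x) = (x + 5)^3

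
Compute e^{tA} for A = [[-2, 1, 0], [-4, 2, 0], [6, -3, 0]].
A has Jordan form J = [[0, 1, 0], [0, 0, 0], [0, 0, 0]] with A = PJP^{-1}, so e^{tA} = P e^{tJ} P^{-1}.

For a Jordan block J_k(λ), e^{tJ_k(λ)} = e^{λt} · (I + tN + t^2 N^2/2! + ... + t^{k-1} N^{k-1}/(k-1)!) where N is the nilpotent superdiagonal part.

Assembling the blocks and conjugating back gives the entries of e^{tA} as shown above.

e^{tA} = [[1 - 2*t, t, 0], [-4*t, 2*t + 1, 0], [6*t, -3*t, 1]]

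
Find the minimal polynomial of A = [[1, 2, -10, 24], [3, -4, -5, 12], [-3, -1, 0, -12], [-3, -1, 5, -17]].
m_A(x) = (x + 5)^2

The characteristic polynomial factors as (x + 5)^4. The minimal polynomial is ∏(x - λ)^{k_λ} where k_λ is the size of the largest Jordan block at λ.

For λ = -5: rank(A + 5I) = 1, and the largest Jordan block has size 2 (the smallest k with rank((A + 5I)^k) = rank((A + 5I)^(k+1))).

So m_A(x) = (x + 5)^2.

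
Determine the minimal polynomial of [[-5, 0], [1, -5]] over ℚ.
The characteristic polynomial factors as (x + 5)^2. The minimal polynomial is ∏(x - λ)^{k_λ} where k_λ is the size of the largest Jordan block at λ.

For λ = -5: rank(A + 5I) = 1, and the largest Jordan block has size 2 (the smallest k with rank((A + 5I)^k) = rank((A + 5I)^(k+1))).

So m_A(x) = (x + 5)^2.

m_A(x) = (x + 5)^2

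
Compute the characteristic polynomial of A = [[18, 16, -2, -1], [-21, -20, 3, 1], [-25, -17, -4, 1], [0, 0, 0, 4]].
xI - A = [[x - 18, -16, 2, 1], [21, x + 20, -3, -1], [25, 17, x + 4, -1], [0, 0, 0, x - 4]].

Expanding det(xI - A) along the first row:
det(xI - A) = + (x - 18)·det([[x + 20, -3, -1], [17, x + 4, -1], [0, 0, x - 4]]) - (-16)·det([[21, -3, -1], [25, x + 4, -1], [0, 0, x - 4]]) + (2)·det([[21, x + 20, -1], [25, 17, -1], [0, 0, x - 4]]) - (1)·det([[21, x + 20, -3], [25, 17, x + 4], [0, 0, 0]]).

Evaluating gives χ_A(x) = x^4 + 2x^3 - 39x^2 - 40x + 400 = (x - 4)^2(x + 5)^2.

χ_A(x) = (x - 4)^2(x + 5)^2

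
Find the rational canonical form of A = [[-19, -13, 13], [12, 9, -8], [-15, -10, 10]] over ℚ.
R = [[0, 0, 5], [1, 0, 0], [0, 1, 0]]

The invariant factors of A (the non-unit diagonal entries of the Smith normal form of xI - A over ℚ[x]) are x^3 - 5, each dividing the next. The characteristic polynomial is their product, x^3 - 5.

The rational canonical form is the block-diagonal matrix of companion matrices C(f_i):
R = [[0, 0, 5], [1, 0, 0], [0, 1, 0]].

Note the characteristic polynomial does not split into linear factors over ℚ, so A has no Jordan form over ℚ; the rational canonical form exists over any field.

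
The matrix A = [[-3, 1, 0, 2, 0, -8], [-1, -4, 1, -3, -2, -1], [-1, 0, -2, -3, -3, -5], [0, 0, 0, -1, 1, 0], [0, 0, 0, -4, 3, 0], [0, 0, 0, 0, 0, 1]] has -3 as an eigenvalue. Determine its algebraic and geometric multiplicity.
The characteristic polynomial is (x - 1)^3(x + 3)^3, so the factor x + 3 appears with exponent 3: the algebraic multiplicity is 3.

rank(A + 3I) = 5, so the eigenspace has dimension 6 - 5 = 1: the geometric multiplicity is 1.

Since 1 < 3, A is not diagonalizable.

algebraic multiplicity 3, geometric multiplicity 1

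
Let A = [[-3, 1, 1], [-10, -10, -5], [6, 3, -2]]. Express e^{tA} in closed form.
e^{tA} = [[(2*t + 1)*e^{-5*t}, t*e^{-5*t}, t*e^{-5*t}], [-10*t*e^{-5*t}, (1 - 5*t)*e^{-5*t}, -5*t*e^{-5*t}], [6*t*e^{-5*t}, 3*t*e^{-5*t}, (3*t + 1)*e^{-5*t}]]

A has Jordan form J = [[-5, 1, 0], [0, -5, 0], [0, 0, -5]] with A = PJP^{-1}, so e^{tA} = P e^{tJ} P^{-1}.

For a Jordan block J_k(λ), e^{tJ_k(λ)} = e^{λt} · (I + tN + t^2 N^2/2! + ... + t^{k-1} N^{k-1}/(k-1)!) where N is the nilpotent superdiagonal part.

Assembling the blocks and conjugating back gives the entries of e^{tA} as shown above.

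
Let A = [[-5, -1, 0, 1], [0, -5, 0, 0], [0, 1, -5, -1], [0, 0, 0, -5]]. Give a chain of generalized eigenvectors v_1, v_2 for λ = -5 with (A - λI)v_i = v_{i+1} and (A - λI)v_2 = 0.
v_1 = [[0, 0, 0, 1]]^T, v_2 = [[1, 0, -1, 0]]^T

We seek v_1 ∈ ker((A + 5I)^2) \ ker(A + 5I), then set v_{i+1} = (A + 5I) v_i.

One such chain is v_1 = [[0, 0, 0, 1]]^T, v_2 = [[1, 0, -1, 0]]^T. Check: (A + 5I) v_2 = [[0, 0, 0, 0]]^T = 0.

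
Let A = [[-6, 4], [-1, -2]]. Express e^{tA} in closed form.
e^{tA} = [[(1 - 2*t)*e^{-4*t}, 4*t*e^{-4*t}], [-t*e^{-4*t}, (2*t + 1)*e^{-4*t}]]

A has Jordan form J = [[-4, 1], [0, -4]] with A = PJP^{-1}, so e^{tA} = P e^{tJ} P^{-1}.

For a Jordan block J_k(λ), e^{tJ_k(λ)} = e^{λt} · (I + tN + t^2 N^2/2! + ... + t^{k-1} N^{k-1}/(k-1)!) where N is the nilpotent superdiagonal part.

Assembling the blocks and conjugating back gives the entries of e^{tA} as shown above.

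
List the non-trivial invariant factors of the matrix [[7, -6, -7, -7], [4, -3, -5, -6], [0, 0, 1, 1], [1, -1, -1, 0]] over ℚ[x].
The Jordan structure of A has elementary divisors (x - 1)^3, (x - 2). Arranging the block sizes at each eigenvalue in decreasing order and taking row products gives the invariant factors.

Invariant factors (smallest first, each dividing the next): (x - 2)(x - 1)^3.

Check: the last factor (x - 2)(x - 1)^3 is the minimal polynomial, and the product (x - 2)(x - 1)^3 is the characteristic polynomial.

(x - 2)(x - 1)^3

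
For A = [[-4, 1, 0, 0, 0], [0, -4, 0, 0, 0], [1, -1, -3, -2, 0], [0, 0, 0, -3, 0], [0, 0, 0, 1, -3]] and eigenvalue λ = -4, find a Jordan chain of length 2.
v_1 = [[0, 1, 0, 0, 0]]^T, v_2 = [[1, 0, -1, 0, 0]]^T

We seek v_1 ∈ ker((A + 4I)^2) \ ker(A + 4I), then set v_{i+1} = (A + 4I) v_i.

One such chain is v_1 = [[0, 1, 0, 0, 0]]^T, v_2 = [[1, 0, -1, 0, 0]]^T. Check: (A + 4I) v_2 = [[0, 0, 0, 0, 0]]^T = 0.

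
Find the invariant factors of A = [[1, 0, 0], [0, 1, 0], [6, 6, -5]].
x - 1, (x - 1)(x + 5)

The Jordan structure of A has elementary divisors (x + 5), (x - 1), (x - 1). Arranging the block sizes at each eigenvalue in decreasing order and taking row products gives the invariant factors.

Invariant factors (smallest first, each dividing the next): x - 1, (x - 1)(x + 5).

Check: the last factor (x - 1)(x + 5) is the minimal polynomial, and the product (x - 1)^2(x + 5) is the characteristic polynomial.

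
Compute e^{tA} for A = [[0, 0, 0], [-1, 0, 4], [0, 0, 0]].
A has Jordan form J = [[0, 1, 0], [0, 0, 0], [0, 0, 0]] with A = PJP^{-1}, so e^{tA} = P e^{tJ} P^{-1}.

For a Jordan block J_k(λ), e^{tJ_k(λ)} = e^{λt} · (I + tN + t^2 N^2/2! + ... + t^{k-1} N^{k-1}/(k-1)!) where N is the nilpotent superdiagonal part.

Assembling the blocks and conjugating back gives the entries of e^{tA} as shown above.

e^{tA} = [[1, 0, 0], [-t, 1, 4*t], [0, 0, 1]]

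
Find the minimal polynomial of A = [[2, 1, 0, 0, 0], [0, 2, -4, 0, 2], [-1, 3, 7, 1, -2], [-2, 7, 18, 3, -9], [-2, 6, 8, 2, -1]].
The characteristic polynomial factors as (x - 3)^3(x - 2)^2. The minimal polynomial is ∏(x - λ)^{k_λ} where k_λ is the size of the largest Jordan block at λ.

For λ = 2: rank(A - 2I) = 4, and the largest Jordan block has size 2 (the smallest k with rank((A - 2I)^k) = rank((A - 2I)^(k+1))).
For λ = 3: rank(A - 3I) = 4, and the largest Jordan block has size 3 (the smallest k with rank((A - 3I)^k) = rank((A - 3I)^(k+1))).

So m_A(x) = (x - 3)^3(x - 2)^2.

m_A(x) = (x - 3)^3(x - 2)^2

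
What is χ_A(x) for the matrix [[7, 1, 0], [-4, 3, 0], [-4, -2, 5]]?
xI - A = [[x - 7, -1, 0], [4, x - 3, 0], [4, 2, x - 5]].

Expanding det(xI - A) along the first row:
det(xI - A) = + (x - 7)·det([[x - 3, 0], [2, x - 5]]) - (-1)·det([[4, 0], [4, x - 5]]) + (0)·det([[4, x - 3], [4, 2]]).

Evaluating gives χ_A(x) = x^3 - 15x^2 + 75x - 125 = (x - 5)^3.

χ_A(x) = (x - 5)^3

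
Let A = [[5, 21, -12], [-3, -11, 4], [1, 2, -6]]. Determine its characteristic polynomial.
xI - A = [[x - 5, -21, 12], [3, x + 11, -4], [-1, -2, x + 6]].

Expanding det(xI - A) along the first row:
det(xI - A) = + (x - 5)·det([[x + 11, -4], [-2, x + 6]]) - (-21)·det([[3, -4], [-1, x + 6]]) + (12)·det([[3, x + 11], [-1, -2]]).

Evaluating gives χ_A(x) = x^3 + 12x^2 + 48x + 64 = (x + 4)^3.

χ_A(x) = (x + 4)^3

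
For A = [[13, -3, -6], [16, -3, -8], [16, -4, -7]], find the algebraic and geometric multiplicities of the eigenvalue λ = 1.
algebraic multiplicity 3, geometric multiplicity 2

The characteristic polynomial is (x - 1)^3, so the factor x - 1 appears with exponent 3: the algebraic multiplicity is 3.

rank(A - I) = 1, so the eigenspace has dimension 3 - 1 = 2: the geometric multiplicity is 2.

Since 2 < 3, A is not diagonalizable.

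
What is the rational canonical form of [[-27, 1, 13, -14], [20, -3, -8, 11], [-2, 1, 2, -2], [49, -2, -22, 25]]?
The invariant factors of A (the non-unit diagonal entries of the Smith normal form of xI - A over ℚ[x]) are (x + 3)(x^3 - x + 5), each dividing the next. The characteristic polynomial is their product, (x + 3)(x^3 - x + 5).

The rational canonical form is the block-diagonal matrix of companion matrices C(f_i):
R = [[0, 0, 0, -15], [1, 0, 0, -2], [0, 1, 0, 1], [0, 0, 1, -3]].

Note the characteristic polynomial does not split into linear factors over ℚ, so A has no Jordan form over ℚ; the rational canonical form exists over any field.

R = [[0, 0, 0, -15], [1, 0, 0, -2], [0, 1, 0, 1], [0, 0, 1, -3]]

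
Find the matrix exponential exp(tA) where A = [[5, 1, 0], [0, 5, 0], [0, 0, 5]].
A has Jordan form J = [[5, 1, 0], [0, 5, 0], [0, 0, 5]] with A = PJP^{-1}, so e^{tA} = P e^{tJ} P^{-1}.

For a Jordan block J_k(λ), e^{tJ_k(λ)} = e^{λt} · (I + tN + t^2 N^2/2! + ... + t^{k-1} N^{k-1}/(k-1)!) where N is the nilpotent superdiagonal part.

Assembling the blocks and conjugating back gives the entries of e^{tA} as shown above.

e^{tA} = [[e^{5*t}, t*e^{5*t}, 0], [0, e^{5*t}, 0], [0, 0, e^{5*t}]]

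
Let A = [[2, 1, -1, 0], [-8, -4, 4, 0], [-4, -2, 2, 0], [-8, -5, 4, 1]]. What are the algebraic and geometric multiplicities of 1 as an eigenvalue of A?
The characteristic polynomial is x^3(x - 1), so the factor x - 1 appears with exponent 1: the algebraic multiplicity is 1.

rank(A - I) = 3, so the eigenspace has dimension 4 - 3 = 1: the geometric multiplicity is 1.

algebraic multiplicity 1, geometric multiplicity 1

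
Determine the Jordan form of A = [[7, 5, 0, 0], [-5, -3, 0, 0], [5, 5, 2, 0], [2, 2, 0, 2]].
The characteristic polynomial is det(xI - A) = (x - 2)^4, so the eigenvalues are 2 (algebraic multiplicity 4).

For λ = 2: rank(A - 2I) = 1, rank((A - 2I)^2) = 0. The eigenspace has dimension 4 - 1 = 3, so there are 3 Jordan blocks; the rank sequence gives block sizes [2, 1, 1].

Assembling the blocks gives the Jordan form J above.

J = [[2, 1, 0, 0], [0, 2, 0, 0], [0, 0, 2, 0], [0, 0, 0, 2]]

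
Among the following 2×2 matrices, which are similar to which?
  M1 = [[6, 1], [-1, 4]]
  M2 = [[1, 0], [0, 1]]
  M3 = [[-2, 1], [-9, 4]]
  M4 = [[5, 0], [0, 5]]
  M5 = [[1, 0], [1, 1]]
Characteristic polynomials: χ_{M1} = (x - 5)^2, χ_{M2} = (x - 1)^2, χ_{M3} = (x - 1)^2, χ_{M4} = (x - 5)^2, χ_{M5} = (x - 1)^2.

{M1}: invariant factors (x - 5)^2.

{M2}: invariant factors x - 1, x - 1.

{M3, M5}: invariant factors (x - 1)^2.

{M4}: invariant factors x - 5, x - 5.

Matrices are similar if and only if their invariant-factor lists agree; the partition into similarity classes is {M1}, {M2}, {M3, M5}, {M4}.

4 classes: {M1}, {M2}, {M3, M5}, {M4}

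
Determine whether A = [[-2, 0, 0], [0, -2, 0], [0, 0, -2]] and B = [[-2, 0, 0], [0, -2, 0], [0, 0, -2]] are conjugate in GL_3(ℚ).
Yes.

Two matrices over a field are similar if and only if they have the same invariant factors.

Both A and B have characteristic polynomial (x + 2)^3 and minimal polynomial x + 2. Computing further, both have invariant factors x + 2, x + 2, x + 2. Hence A and B are similar.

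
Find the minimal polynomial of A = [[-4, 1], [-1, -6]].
m_A(x) = (x + 5)^2

The characteristic polynomial factors as (x + 5)^2. The minimal polynomial is ∏(x - λ)^{k_λ} where k_λ is the size of the largest Jordan block at λ.

For λ = -5: rank(A + 5I) = 1, and the largest Jordan block has size 2 (the smallest k with rank((A + 5I)^k) = rank((A + 5I)^(k+1))).

So m_A(x) = (x + 5)^2.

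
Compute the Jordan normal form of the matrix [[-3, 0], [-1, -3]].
J = [[-3, 1], [0, -3]]

The characteristic polynomial is det(xI - A) = (x + 3)^2, so the eigenvalues are -3 (algebraic multiplicity 2).

For λ = -3: rank(A + 3I) = 1, rank((A + 3I)^2) = 0. The eigenspace has dimension 2 - 1 = 1, so there is 1 Jordan block; the rank sequence gives block sizes [2].

Assembling the blocks gives the Jordan form J above.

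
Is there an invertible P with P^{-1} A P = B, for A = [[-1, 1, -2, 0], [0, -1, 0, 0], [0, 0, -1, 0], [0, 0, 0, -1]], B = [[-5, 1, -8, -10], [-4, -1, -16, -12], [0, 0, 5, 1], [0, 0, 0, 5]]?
No.

trace(A) = -4 but trace(B) = 4. The trace is a similarity invariant, so A and B are not similar.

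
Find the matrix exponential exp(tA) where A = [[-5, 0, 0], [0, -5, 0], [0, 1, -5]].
A has Jordan form J = [[-5, 1, 0], [0, -5, 0], [0, 0, -5]] with A = PJP^{-1}, so e^{tA} = P e^{tJ} P^{-1}.

For a Jordan block J_k(λ), e^{tJ_k(λ)} = e^{λt} · (I + tN + t^2 N^2/2! + ... + t^{k-1} N^{k-1}/(k-1)!) where N is the nilpotent superdiagonal part.

Assembling the blocks and conjugating back gives the entries of e^{tA} as shown above.

e^{tA} = [[e^{-5*t}, 0, 0], [0, e^{-5*t}, 0], [0, t*e^{-5*t}, e^{-5*t}]]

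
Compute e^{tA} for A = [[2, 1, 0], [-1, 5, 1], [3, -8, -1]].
e^{tA} = [[(2 - t^2)*e^{2*t}/2, t*(3*t + 2)*e^{2*t}/2, t^2*e^{2*t}/2], [-t*e^{2*t}, (3*t + 1)*e^{2*t}, t*e^{2*t}], [t*(6 - t)*e^{2*t}/2, t*(3*t - 16)*e^{2*t}/2, (t^2 - 6*t + 2)*e^{2*t}/2]]

A has Jordan form J = [[2, 1, 0], [0, 2, 1], [0, 0, 2]] with A = PJP^{-1}, so e^{tA} = P e^{tJ} P^{-1}.

For a Jordan block J_k(λ), e^{tJ_k(λ)} = e^{λt} · (I + tN + t^2 N^2/2! + ... + t^{k-1} N^{k-1}/(k-1)!) where N is the nilpotent superdiagonal part.

Assembling the blocks and conjugating back gives the entries of e^{tA} as shown above.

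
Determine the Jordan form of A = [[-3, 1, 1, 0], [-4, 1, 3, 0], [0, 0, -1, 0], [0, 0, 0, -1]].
The characteristic polynomial is det(xI - A) = (x + 1)^4, so the eigenvalues are -1 (algebraic multiplicity 4).

For λ = -1: rank(A + I) = 2, rank((A + I)^2) = 1, rank((A + I)^3) = 0. The eigenspace has dimension 4 - 2 = 2, so there are 2 Jordan blocks; the rank sequence gives block sizes [3, 1].

Assembling the blocks gives the Jordan form J above.

J = [[-1, 1, 0, 0], [0, -1, 1, 0], [0, 0, -1, 0], [0, 0, 0, -1]]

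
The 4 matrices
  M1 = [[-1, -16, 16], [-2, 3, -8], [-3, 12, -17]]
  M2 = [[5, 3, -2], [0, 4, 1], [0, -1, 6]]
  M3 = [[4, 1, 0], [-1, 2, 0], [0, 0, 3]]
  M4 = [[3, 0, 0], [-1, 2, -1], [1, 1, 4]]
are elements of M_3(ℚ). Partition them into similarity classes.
3 classes: {M1}, {M2}, {M3, M4}

Characteristic polynomials: χ_{M1} = (x + 5)^3, χ_{M2} = (x - 5)^3, χ_{M3} = (x - 3)^3, χ_{M4} = (x - 3)^3.

{M1}: invariant factors x + 5, (x + 5)^2.

{M2}: invariant factors (x - 5)^3.

{M3, M4}: invariant factors x - 3, (x - 3)^2.

Matrices are similar if and only if their invariant-factor lists agree; the partition into similarity classes is {M1}, {M2}, {M3, M4}.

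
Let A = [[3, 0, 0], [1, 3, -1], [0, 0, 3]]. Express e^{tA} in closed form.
e^{tA} = [[e^{3*t}, 0, 0], [t*e^{3*t}, e^{3*t}, -t*e^{3*t}], [0, 0, e^{3*t}]]

A has Jordan form J = [[3, 1, 0], [0, 3, 0], [0, 0, 3]] with A = PJP^{-1}, so e^{tA} = P e^{tJ} P^{-1}.

For a Jordan block J_k(λ), e^{tJ_k(λ)} = e^{λt} · (I + tN + t^2 N^2/2! + ... + t^{k-1} N^{k-1}/(k-1)!) where N is the nilpotent superdiagonal part.

Assembling the blocks and conjugating back gives the entries of e^{tA} as shown above.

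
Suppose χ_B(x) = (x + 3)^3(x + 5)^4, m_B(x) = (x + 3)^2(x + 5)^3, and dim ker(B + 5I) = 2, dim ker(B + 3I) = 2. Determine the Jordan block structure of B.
λ = -5: algebraic multiplicity 4 (exponent in χ_B), largest block size 3 (exponent in m_B), 2 blocks (geometric multiplicity). These force block sizes [3, 1].
λ = -3: algebraic multiplicity 3 (exponent in χ_B), largest block size 2 (exponent in m_B), 2 blocks (geometric multiplicity). These force block sizes [2, 1].

Jordan blocks: (-5, 3), (-5, 1), (-3, 2), (-3, 1)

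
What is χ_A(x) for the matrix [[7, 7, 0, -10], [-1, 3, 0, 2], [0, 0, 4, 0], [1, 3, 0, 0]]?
xI - A = [[x - 7, -7, 0, 10], [1, x - 3, 0, -2], [0, 0, x - 4, 0], [-1, -3, 0, x]].

Expanding det(xI - A) along the first row:
det(xI - A) = + (x - 7)·det([[x - 3, 0, -2], [0, x - 4, 0], [-3, 0, x]]) - (-7)·det([[1, 0, -2], [0, x - 4, 0], [-1, 0, x]]) + (0)·det([[1, x - 3, -2], [0, 0, 0], [-1, -3, x]]) - (10)·det([[1, x - 3, 0], [0, 0, x - 4], [-1, -3, 0]]).

Evaluating gives χ_A(x) = x^4 - 14x^3 + 72x^2 - 160x + 128 = (x - 4)^3(x - 2).

χ_A(x) = (x - 4)^3(x - 2)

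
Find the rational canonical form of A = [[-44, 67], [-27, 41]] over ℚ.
R = [[0, -5], [1, -3]]

The invariant factors of A (the non-unit diagonal entries of the Smith normal form of xI - A over ℚ[x]) are x^2 + 3x + 5, each dividing the next. The characteristic polynomial is their product, x^2 + 3x + 5.

The rational canonical form is the block-diagonal matrix of companion matrices C(f_i):
R = [[0, -5], [1, -3]].

Note the characteristic polynomial does not split into linear factors over ℚ, so A has no Jordan form over ℚ; the rational canonical form exists over any field.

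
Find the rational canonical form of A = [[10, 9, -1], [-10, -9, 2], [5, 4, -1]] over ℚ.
R = [[0, 0, 5], [1, 0, 4], [0, 1, 0]]

The invariant factors of A (the non-unit diagonal entries of the Smith normal form of xI - A over ℚ[x]) are x^3 - 4x - 5, each dividing the next. The characteristic polynomial is their product, x^3 - 4x - 5.

The rational canonical form is the block-diagonal matrix of companion matrices C(f_i):
R = [[0, 0, 5], [1, 0, 4], [0, 1, 0]].

Note the characteristic polynomial does not split into linear factors over ℚ, so A has no Jordan form over ℚ; the rational canonical form exists over any field.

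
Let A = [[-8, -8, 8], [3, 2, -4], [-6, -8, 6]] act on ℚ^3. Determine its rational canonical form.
The invariant factors of A (the non-unit diagonal entries of the Smith normal form of xI - A over ℚ[x]) are x + 2, (x - 4)(x + 2), each dividing the next. The characteristic polynomial is their product, (x - 4)(x + 2)^2.

The rational canonical form is the block-diagonal matrix of companion matrices C(f_i):
R = [[-2, 0, 0], [0, 0, 8], [0, 1, 2]].

R = [[-2, 0, 0], [0, 0, 8], [0, 1, 2]]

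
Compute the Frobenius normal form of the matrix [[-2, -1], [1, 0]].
R = [[0, -1], [1, -2]]

The invariant factors of A (the non-unit diagonal entries of the Smith normal form of xI - A over ℚ[x]) are (x + 1)^2, each dividing the next. The characteristic polynomial is their product, (x + 1)^2.

The rational canonical form is the block-diagonal matrix of companion matrices C(f_i):
R = [[0, -1], [1, -2]].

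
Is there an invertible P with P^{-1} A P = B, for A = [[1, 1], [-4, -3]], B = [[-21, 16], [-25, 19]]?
Two matrices over a field are similar if and only if they have the same invariant factors.

Both A and B have characteristic polynomial (x + 1)^2 and minimal polynomial (x + 1)^2. Computing further, both have invariant factors (x + 1)^2. Hence A and B are similar.

Yes.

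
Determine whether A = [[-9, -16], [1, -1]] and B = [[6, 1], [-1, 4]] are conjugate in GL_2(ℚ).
trace(A) = -10 but trace(B) = 10. The trace is a similarity invariant, so A and B are not similar.

No.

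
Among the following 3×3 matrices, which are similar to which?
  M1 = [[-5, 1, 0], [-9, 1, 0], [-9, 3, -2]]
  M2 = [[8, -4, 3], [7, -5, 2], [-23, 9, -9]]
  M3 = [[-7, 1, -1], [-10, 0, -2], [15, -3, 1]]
Characteristic polynomials: χ_{M1} = (x + 2)^3, χ_{M2} = (x + 2)^3, χ_{M3} = (x + 2)^3.

{M1, M3}: invariant factors x + 2, (x + 2)^2.

{M2}: invariant factors (x + 2)^3.

Matrices are similar if and only if their invariant-factor lists agree; the partition into similarity classes is {M1, M3}, {M2}.

2 classes: {M1, M3}, {M2}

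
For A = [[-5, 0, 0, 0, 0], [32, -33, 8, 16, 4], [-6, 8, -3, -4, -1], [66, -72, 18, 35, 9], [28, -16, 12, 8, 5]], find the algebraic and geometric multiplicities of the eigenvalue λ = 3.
The characteristic polynomial is (x - 3)^2(x + 1)^2(x + 5), so the factor x - 3 appears with exponent 2: the algebraic multiplicity is 2.

rank(A - 3I) = 4, so the eigenspace has dimension 5 - 4 = 1: the geometric multiplicity is 1.

Since 1 < 2, A is not diagonalizable.

algebraic multiplicity 2, geometric multiplicity 1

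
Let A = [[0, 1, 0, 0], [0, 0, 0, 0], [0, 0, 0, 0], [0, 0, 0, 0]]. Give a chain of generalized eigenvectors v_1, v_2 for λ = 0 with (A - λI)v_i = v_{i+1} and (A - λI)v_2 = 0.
v_1 = [[2, 1, -1, 0]]^T, v_2 = [[1, 0, 0, 0]]^T

We seek v_1 ∈ ker(A^2) \ ker(A), then set v_{i+1} = A v_i.

One such chain is v_1 = [[2, 1, -1, 0]]^T, v_2 = [[1, 0, 0, 0]]^T. Check: A v_2 = [[0, 0, 0, 0]]^T = 0.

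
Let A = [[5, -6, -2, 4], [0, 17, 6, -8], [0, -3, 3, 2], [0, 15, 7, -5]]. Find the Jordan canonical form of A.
J = [[5, 1, 0, 0], [0, 5, 1, 0], [0, 0, 5, 0], [0, 0, 0, 5]]

The characteristic polynomial is det(xI - A) = (x - 5)^4, so the eigenvalues are 5 (algebraic multiplicity 4).

For λ = 5: rank(A - 5I) = 2, rank((A - 5I)^2) = 1, rank((A - 5I)^3) = 0. The eigenspace has dimension 4 - 2 = 2, so there are 2 Jordan blocks; the rank sequence gives block sizes [3, 1].

Assembling the blocks gives the Jordan form J above.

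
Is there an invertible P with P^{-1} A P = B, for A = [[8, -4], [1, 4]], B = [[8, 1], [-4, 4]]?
Two matrices over a field are similar if and only if they have the same invariant factors.

Both A and B have characteristic polynomial (x - 6)^2 and minimal polynomial (x - 6)^2. Computing further, both have invariant factors (x - 6)^2. Hence A and B are similar.

Yes.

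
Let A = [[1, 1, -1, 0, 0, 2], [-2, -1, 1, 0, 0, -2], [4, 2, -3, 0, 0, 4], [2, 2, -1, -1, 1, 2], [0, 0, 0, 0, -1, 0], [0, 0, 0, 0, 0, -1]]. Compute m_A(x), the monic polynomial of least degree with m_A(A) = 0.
m_A(x) = (x + 1)^3

The characteristic polynomial factors as (x + 1)^6. The minimal polynomial is ∏(x - λ)^{k_λ} where k_λ is the size of the largest Jordan block at λ.

For λ = -1: rank(A + I) = 3, and the largest Jordan block has size 3 (the smallest k with rank((A + I)^k) = rank((A + I)^(k+1))).

So m_A(x) = (x + 1)^3.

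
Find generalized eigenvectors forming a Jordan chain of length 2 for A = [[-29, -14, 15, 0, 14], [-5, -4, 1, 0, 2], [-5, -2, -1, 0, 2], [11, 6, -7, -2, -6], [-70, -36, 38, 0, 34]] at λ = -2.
We seek v_1 ∈ ker((A + 2I)^2) \ ker(A + 2I), then set v_{i+1} = (A + 2I) v_i.

One such chain is v_1 = [[0, 1, 1, 1, 0]]^T, v_2 = [[1, -1, -1, -1, 2]]^T. Check: (A + 2I) v_2 = [[0, 0, 0, 0, 0]]^T = 0.

v_1 = [[0, 1, 1, 1, 0]]^T, v_2 = [[1, -1, -1, -1, 2]]^T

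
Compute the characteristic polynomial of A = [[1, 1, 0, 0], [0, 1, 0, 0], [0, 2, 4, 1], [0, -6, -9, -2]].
χ_A(x) = (x - 1)^4

xI - A = [[x - 1, -1, 0, 0], [0, x - 1, 0, 0], [0, -2, x - 4, -1], [0, 6, 9, x + 2]].

Expanding det(xI - A) along the first row:
det(xI - A) = + (x - 1)·det([[x - 1, 0, 0], [-2, x - 4, -1], [6, 9, x + 2]]) - (-1)·det([[0, 0, 0], [0, x - 4, -1], [0, 9, x + 2]]) + (0)·det([[0, x - 1, 0], [0, -2, -1], [0, 6, x + 2]]) - (0)·det([[0, x - 1, 0], [0, -2, x - 4], [0, 6, 9]]).

Evaluating gives χ_A(x) = x^4 - 4x^3 + 6x^2 - 4x + 1 = (x - 1)^4.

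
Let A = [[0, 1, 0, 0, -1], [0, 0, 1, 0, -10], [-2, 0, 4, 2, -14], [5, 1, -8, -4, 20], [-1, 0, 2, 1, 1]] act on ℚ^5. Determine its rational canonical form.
The invariant factors of A (the non-unit diagonal entries of the Smith normal form of xI - A over ℚ[x]) are (x + 1)(x^2 - x + 4)^2, each dividing the next. The characteristic polynomial is their product, (x + 1)(x^2 - x + 4)^2.

The rational canonical form is the block-diagonal matrix of companion matrices C(f_i):
R = [[0, 0, 0, 0, -16], [1, 0, 0, 0, -8], [0, 1, 0, 0, -1], [0, 0, 1, 0, -7], [0, 0, 0, 1, 1]].

Note the characteristic polynomial does not split into linear factors over ℚ, so A has no Jordan form over ℚ; the rational canonical form exists over any field.

R = [[0, 0, 0, 0, -16], [1, 0, 0, 0, -8], [0, 1, 0, 0, -1], [0, 0, 1, 0, -7], [0, 0, 0, 1, 1]]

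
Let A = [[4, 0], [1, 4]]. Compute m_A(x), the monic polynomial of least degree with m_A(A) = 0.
m_A(x) = (x - 4)^2

The characteristic polynomial factors as (x - 4)^2. The minimal polynomial is ∏(x - λ)^{k_λ} where k_λ is the size of the largest Jordan block at λ.

For λ = 4: rank(A - 4I) = 1, and the largest Jordan block has size 2 (the smallest k with rank((A - 4I)^k) = rank((A - 4I)^(k+1))).

So m_A(x) = (x - 4)^2.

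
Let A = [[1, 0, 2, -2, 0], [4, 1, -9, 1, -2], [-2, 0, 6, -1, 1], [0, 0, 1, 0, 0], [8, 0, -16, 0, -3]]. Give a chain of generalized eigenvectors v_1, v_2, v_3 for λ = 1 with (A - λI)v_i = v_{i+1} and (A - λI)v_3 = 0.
We seek v_1 ∈ ker((A - I)^3) \ ker((A - I)^2), then set v_{i+1} = (A - I) v_i.

One such chain is v_1 = [[3, -1, 1, 2, 3]]^T, v_2 = [[-2, -1, 0, -1, -4]]^T, v_3 = [[2, -1, 1, 1, 0]]^T. Check: (A - I) v_3 = [[0, 0, 0, 0, 0]]^T = 0.

v_1 = [[3, -1, 1, 2, 3]]^T, v_2 = [[-2, -1, 0, -1, -4]]^T, v_3 = [[2, -1, 1, 1, 0]]^T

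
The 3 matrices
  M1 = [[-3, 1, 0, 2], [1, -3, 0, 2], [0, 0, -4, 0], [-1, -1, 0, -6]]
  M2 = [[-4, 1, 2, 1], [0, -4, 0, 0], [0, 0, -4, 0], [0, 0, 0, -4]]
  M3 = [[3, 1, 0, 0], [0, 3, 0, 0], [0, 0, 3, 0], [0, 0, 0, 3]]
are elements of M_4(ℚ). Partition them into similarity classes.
2 classes: {M1, M2}, {M3}

Characteristic polynomials: χ_{M1} = (x + 4)^4, χ_{M2} = (x + 4)^4, χ_{M3} = (x - 3)^4.

{M1, M2}: invariant factors x + 4, x + 4, (x + 4)^2.

{M3}: invariant factors x - 3, x - 3, (x - 3)^2.

Matrices are similar if and only if their invariant-factor lists agree; the partition into similarity classes is {M1, M2}, {M3}.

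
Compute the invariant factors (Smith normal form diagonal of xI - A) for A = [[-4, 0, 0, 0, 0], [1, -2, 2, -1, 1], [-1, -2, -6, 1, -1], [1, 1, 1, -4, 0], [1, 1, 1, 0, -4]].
x + 4, (x + 4)^2, (x + 4)^2

The Jordan structure of A has elementary divisors (x + 4)^2, (x + 4)^2, (x + 4). Arranging the block sizes at each eigenvalue in decreasing order and taking row products gives the invariant factors.

Invariant factors (smallest first, each dividing the next): x + 4, (x + 4)^2, (x + 4)^2.

Check: the last factor (x + 4)^2 is the minimal polynomial, and the product (x + 4)^5 is the characteristic polynomial.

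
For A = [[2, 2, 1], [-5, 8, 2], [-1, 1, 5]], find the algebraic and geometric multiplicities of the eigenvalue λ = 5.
The characteristic polynomial is (x - 5)^3, so the factor x - 5 appears with exponent 3: the algebraic multiplicity is 3.

rank(A - 5I) = 2, so the eigenspace has dimension 3 - 2 = 1: the geometric multiplicity is 1.

Since 1 < 3, A is not diagonalizable.

algebraic multiplicity 3, geometric multiplicity 1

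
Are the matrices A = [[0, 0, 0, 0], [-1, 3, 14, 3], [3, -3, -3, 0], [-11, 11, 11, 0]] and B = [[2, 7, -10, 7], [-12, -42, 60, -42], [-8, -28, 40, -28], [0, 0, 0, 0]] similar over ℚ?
Both have characteristic polynomial x^4, but the minimal polynomial of A is x^3 while the minimal polynomial of B is x^2. The minimal polynomial is a similarity invariant, so A and B are not similar.

No.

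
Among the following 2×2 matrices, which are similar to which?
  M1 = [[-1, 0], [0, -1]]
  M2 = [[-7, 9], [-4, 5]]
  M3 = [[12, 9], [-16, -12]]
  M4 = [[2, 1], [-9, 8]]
Characteristic polynomials: χ_{M1} = (x + 1)^2, χ_{M2} = (x + 1)^2, χ_{M3} = x^2, χ_{M4} = (x - 5)^2.

{M1}: invariant factors x + 1, x + 1.

{M2}: invariant factors (x + 1)^2.

{M3}: invariant factors x^2.

{M4}: invariant factors (x - 5)^2.

Matrices are similar if and only if their invariant-factor lists agree; the partition into similarity classes is {M1}, {M2}, {M3}, {M4}.

4 classes: {M1}, {M2}, {M3}, {M4}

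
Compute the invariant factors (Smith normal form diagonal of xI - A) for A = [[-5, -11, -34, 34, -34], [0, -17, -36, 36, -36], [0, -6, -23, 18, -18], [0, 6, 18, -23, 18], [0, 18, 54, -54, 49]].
The Jordan structure of A has elementary divisors (x + 5)^2, (x + 5), (x + 5), (x - 1). Arranging the block sizes at each eigenvalue in decreasing order and taking row products gives the invariant factors.

Invariant factors (smallest first, each dividing the next): x + 5, x + 5, (x - 1)(x + 5)^2.

Check: the last factor (x - 1)(x + 5)^2 is the minimal polynomial, and the product (x - 1)(x + 5)^4 is the characteristic polynomial.

x + 5, x + 5, (x - 1)(x + 5)^2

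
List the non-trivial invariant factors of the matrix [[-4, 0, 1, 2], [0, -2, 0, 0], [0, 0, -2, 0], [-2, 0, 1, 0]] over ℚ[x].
The Jordan structure of A has elementary divisors (x + 2)^2, (x + 2), (x + 2). Arranging the block sizes at each eigenvalue in decreasing order and taking row products gives the invariant factors.

Invariant factors (smallest first, each dividing the next): x + 2, x + 2, (x + 2)^2.

Check: the last factor (x + 2)^2 is the minimal polynomial, and the product (x + 2)^4 is the characteristic polynomial.

x + 2, x + 2, (x + 2)^2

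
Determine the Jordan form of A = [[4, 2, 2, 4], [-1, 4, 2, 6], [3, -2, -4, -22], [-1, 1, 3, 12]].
The characteristic polynomial is det(xI - A) = (x - 4)^4, so the eigenvalues are 4 (algebraic multiplicity 4).

For λ = 4: rank(A - 4I) = 2, rank((A - 4I)^2) = 0. The eigenspace has dimension 4 - 2 = 2, so there are 2 Jordan blocks; the rank sequence gives block sizes [2, 2].

Assembling the blocks gives the Jordan form J above.

J = [[4, 1, 0, 0], [0, 4, 0, 0], [0, 0, 4, 1], [0, 0, 0, 4]]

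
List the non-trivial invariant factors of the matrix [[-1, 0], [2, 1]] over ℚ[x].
The Jordan structure of A has elementary divisors (x + 1), (x - 1). Arranging the block sizes at each eigenvalue in decreasing order and taking row products gives the invariant factors.

Invariant factors (smallest first, each dividing the next): (x - 1)(x + 1).

Check: the last factor (x - 1)(x + 1) is the minimal polynomial, and the product (x - 1)(x + 1) is the characteristic polynomial.

(x - 1)(x + 1)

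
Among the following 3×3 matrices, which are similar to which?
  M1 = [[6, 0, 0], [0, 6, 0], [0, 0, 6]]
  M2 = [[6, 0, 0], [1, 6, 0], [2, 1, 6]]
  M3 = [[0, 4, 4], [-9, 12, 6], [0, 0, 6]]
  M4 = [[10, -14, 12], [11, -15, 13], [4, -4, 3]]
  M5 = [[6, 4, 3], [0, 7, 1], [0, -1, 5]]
Characteristic polynomials: χ_{M1} = (x - 6)^3, χ_{M2} = (x - 6)^3, χ_{M3} = (x - 6)^3, χ_{M4} = (x - 1)^2(x + 4), χ_{M5} = (x - 6)^3.

{M1}: invariant factors x - 6, x - 6, x - 6.

{M2, M5}: invariant factors (x - 6)^3.

{M3}: invariant factors x - 6, (x - 6)^2.

{M4}: invariant factors (x - 1)^2(x + 4).

Matrices are similar if and only if their invariant-factor lists agree; the partition into similarity classes is {M1}, {M2, M5}, {M3}, {M4}.

4 classes: {M1}, {M2, M5}, {M3}, {M4}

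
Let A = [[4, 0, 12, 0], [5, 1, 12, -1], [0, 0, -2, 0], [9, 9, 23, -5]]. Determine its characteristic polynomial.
xI - A = [[x - 4, 0, -12, 0], [-5, x - 1, -12, 1], [0, 0, x + 2, 0], [-9, -9, -23, x + 5]].

Expanding det(xI - A) along the first row:
det(xI - A) = + (x - 4)·det([[x - 1, -12, 1], [0, x + 2, 0], [-9, -23, x + 5]]) - (0)·det([[-5, -12, 1], [0, x + 2, 0], [-9, -23, x + 5]]) + (-12)·det([[-5, x - 1, 1], [0, 0, 0], [-9, -9, x + 5]]) - (0)·det([[-5, x - 1, -12], [0, 0, x + 2], [-9, -9, -23]]).

Evaluating gives χ_A(x) = x^4 + 2x^3 - 12x^2 - 40x - 32 = (x - 4)(x + 2)^3.

χ_A(x) = (x - 4)(x + 2)^3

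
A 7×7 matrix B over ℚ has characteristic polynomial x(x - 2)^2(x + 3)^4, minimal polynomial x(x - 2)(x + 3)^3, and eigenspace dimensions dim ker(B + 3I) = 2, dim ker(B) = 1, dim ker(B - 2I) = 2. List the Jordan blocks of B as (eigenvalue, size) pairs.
Jordan blocks: (-3, 3), (-3, 1), (0, 1), (2, 1), (2, 1)

λ = -3: algebraic multiplicity 4 (exponent in χ_B), largest block size 3 (exponent in m_B), 2 blocks (geometric multiplicity). These force block sizes [3, 1].
λ = 0: algebraic multiplicity 1 (exponent in χ_B), largest block size 1 (exponent in m_B), 1 block (geometric multiplicity). This forces block sizes [1].
λ = 2: algebraic multiplicity 2 (exponent in χ_B), largest block size 1 (exponent in m_B), 2 blocks (geometric multiplicity). These force block sizes [1, 1].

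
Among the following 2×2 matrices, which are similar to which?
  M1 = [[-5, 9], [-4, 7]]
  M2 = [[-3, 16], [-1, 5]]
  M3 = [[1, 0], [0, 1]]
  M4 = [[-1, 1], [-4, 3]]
2 classes: {M1, M2, M4}, {M3}

Characteristic polynomials: χ_{M1} = (x - 1)^2, χ_{M2} = (x - 1)^2, χ_{M3} = (x - 1)^2, χ_{M4} = (x - 1)^2.

{M1, M2, M4}: invariant factors (x - 1)^2.

{M3}: invariant factors x - 1, x - 1.

Matrices are similar if and only if their invariant-factor lists agree; the partition into similarity classes is {M1, M2, M4}, {M3}.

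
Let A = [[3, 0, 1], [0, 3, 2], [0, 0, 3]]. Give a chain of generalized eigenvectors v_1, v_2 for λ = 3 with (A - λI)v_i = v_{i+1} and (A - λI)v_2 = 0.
v_1 = [[1, 0, 1]]^T, v_2 = [[1, 2, 0]]^T

We seek v_1 ∈ ker((A - 3I)^2) \ ker(A - 3I), then set v_{i+1} = (A - 3I) v_i.

One such chain is v_1 = [[1, 0, 1]]^T, v_2 = [[1, 2, 0]]^T. Check: (A - 3I) v_2 = [[0, 0, 0]]^T = 0.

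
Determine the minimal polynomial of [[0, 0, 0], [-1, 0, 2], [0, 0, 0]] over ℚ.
m_A(x) = x^2

The characteristic polynomial factors as x^3. The minimal polynomial is ∏(x - λ)^{k_λ} where k_λ is the size of the largest Jordan block at λ.

For λ = 0: rank(A) = 1, and the largest Jordan block has size 2 (the smallest k with rank(A^k) = rank(A^(k+1))).

So m_A(x) = x^2.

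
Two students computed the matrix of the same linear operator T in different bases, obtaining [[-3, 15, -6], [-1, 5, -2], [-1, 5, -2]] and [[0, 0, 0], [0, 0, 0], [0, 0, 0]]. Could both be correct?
No.

Both have characteristic polynomial x^3, but the minimal polynomial of A is x^2 while the minimal polynomial of B is x. The minimal polynomial is a similarity invariant, so A and B are not similar.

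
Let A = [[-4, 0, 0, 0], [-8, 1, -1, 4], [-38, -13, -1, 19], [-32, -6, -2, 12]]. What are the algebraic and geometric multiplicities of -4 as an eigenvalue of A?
The characteristic polynomial is (x - 4)^3(x + 4), so the factor x + 4 appears with exponent 1: the algebraic multiplicity is 1.

rank(A + 4I) = 3, so the eigenspace has dimension 4 - 3 = 1: the geometric multiplicity is 1.

algebraic multiplicity 1, geometric multiplicity 1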